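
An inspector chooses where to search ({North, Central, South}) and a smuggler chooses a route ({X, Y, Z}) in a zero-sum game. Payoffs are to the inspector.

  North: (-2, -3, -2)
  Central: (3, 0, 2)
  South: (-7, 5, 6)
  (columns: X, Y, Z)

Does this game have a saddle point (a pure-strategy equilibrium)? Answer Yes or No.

No

Row minima: North → -3, Central → 0, South → -7; maximin = 0.
Column maxima: X → 3, Y → 5, Z → 6; minimax = 3.
0 ≠ 3, so no pure-strategy equilibrium exists.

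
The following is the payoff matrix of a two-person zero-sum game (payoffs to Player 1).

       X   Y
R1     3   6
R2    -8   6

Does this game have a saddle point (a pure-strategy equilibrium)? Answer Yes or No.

Yes

Row minima: R1 → 3, R2 → -8; maximin = 3.
Column maxima: X → 3, Y → 6; minimax = 3.
maximin = minimax = 3, so a saddle point exists.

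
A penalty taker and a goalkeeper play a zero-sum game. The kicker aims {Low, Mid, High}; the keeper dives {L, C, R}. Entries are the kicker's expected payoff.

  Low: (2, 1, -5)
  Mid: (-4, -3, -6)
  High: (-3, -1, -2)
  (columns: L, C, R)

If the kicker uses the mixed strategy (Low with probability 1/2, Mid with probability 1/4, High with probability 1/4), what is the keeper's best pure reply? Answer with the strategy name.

R

If the keeper plays L, the kicker's expected payoff is (1/2)·2 + (1/4)·(-4) + (1/4)·(-3) = -3/4.
If the keeper plays C, the kicker's expected payoff is (1/2)·1 + (1/4)·(-3) + (1/4)·(-1) = -1/2.
If the keeper plays R, the kicker's expected payoff is (1/2)·(-5) + (1/4)·(-6) + (1/4)·(-2) = -9/2.
The keeper minimizes the kicker's payoff; the smallest is -9/2, so the best response is R.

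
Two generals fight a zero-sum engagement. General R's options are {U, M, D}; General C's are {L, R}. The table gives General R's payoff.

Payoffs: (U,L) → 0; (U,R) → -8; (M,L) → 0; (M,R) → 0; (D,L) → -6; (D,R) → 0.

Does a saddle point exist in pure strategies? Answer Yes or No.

Row minima: U → -8, M → 0, D → -6; maximin = 0.
Column maxima: L → 0, R → 0; minimax = 0.
maximin = minimax = 0, so a saddle point exists.

Yes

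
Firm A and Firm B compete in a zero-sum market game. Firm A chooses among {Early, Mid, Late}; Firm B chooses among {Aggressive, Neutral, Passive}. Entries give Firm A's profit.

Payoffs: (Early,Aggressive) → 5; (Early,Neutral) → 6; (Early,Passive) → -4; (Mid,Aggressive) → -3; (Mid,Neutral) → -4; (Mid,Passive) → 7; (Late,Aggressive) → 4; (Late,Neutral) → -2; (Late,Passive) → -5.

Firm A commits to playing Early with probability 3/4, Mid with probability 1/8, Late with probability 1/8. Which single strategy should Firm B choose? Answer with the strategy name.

If Firm B plays Aggressive, Firm A's expected payoff is (3/4)·5 + (1/8)·(-3) + (1/8)·4 = 31/8.
If Firm B plays Neutral, Firm A's expected payoff is (3/4)·6 + (1/8)·(-4) + (1/8)·(-2) = 15/4.
If Firm B plays Passive, Firm A's expected payoff is (3/4)·(-4) + (1/8)·7 + (1/8)·(-5) = -11/4.
Firm B minimizes Firm A's payoff; the smallest is -11/4, so the best response is Passive.

Passive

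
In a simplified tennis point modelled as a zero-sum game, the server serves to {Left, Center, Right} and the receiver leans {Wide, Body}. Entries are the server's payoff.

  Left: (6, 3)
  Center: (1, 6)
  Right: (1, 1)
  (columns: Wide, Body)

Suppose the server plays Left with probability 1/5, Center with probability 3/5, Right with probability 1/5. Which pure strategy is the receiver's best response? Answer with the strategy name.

If the receiver plays Wide, the server's expected payoff is (1/5)·6 + (3/5)·1 + (1/5)·1 = 2.
If the receiver plays Body, the server's expected payoff is (1/5)·3 + (3/5)·6 + (1/5)·1 = 22/5.
The receiver minimizes the server's payoff; the smallest is 2, so the best response is Wide.

Wide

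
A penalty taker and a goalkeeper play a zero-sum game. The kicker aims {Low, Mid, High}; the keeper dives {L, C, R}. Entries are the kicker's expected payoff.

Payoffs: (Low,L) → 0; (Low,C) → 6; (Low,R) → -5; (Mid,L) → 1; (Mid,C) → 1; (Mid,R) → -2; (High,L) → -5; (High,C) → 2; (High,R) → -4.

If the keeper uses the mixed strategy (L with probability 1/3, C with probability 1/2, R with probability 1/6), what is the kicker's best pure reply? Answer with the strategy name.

Low

Expected payoff of Low: (1/3)·0 + (1/2)·6 + (1/6)·(-5) = 13/6.
Expected payoff of Mid: (1/3)·1 + (1/2)·1 + (1/6)·(-2) = 1/2.
Expected payoff of High: (1/3)·(-5) + (1/2)·2 + (1/6)·(-4) = -4/3.
The largest is 13/6, so the kicker's best response is Low.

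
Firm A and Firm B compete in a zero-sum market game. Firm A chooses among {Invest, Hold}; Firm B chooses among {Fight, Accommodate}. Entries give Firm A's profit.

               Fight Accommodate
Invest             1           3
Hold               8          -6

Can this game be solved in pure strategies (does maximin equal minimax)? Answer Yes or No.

No

Row minima: Invest → 1, Hold → -6; maximin = 1.
Column maxima: Fight → 8, Accommodate → 3; minimax = 3.
1 ≠ 3, so no pure-strategy equilibrium exists.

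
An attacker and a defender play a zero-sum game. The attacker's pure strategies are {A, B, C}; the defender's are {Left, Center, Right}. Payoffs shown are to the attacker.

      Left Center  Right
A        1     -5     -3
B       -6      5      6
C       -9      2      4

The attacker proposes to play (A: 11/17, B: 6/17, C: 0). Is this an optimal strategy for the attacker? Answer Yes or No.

Yes

Against Left this mix gives (11/17)·1 + (6/17)·(-6) = -25/17.
Against Center this mix gives (11/17)·(-5) + (6/17)·5 = -25/17.
Against Right this mix gives (11/17)·(-3) + (6/17)·6 = 3/17.
All of the defender's active replies (Left, Center) yield -25/17, and no column does worse for the attacker. The mix makes the defender indifferent and guarantees -25/17, so it is optimal.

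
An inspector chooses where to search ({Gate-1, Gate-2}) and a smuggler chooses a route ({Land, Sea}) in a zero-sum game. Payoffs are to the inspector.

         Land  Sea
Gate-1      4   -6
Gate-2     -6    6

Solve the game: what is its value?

-6/11

Row minima: Gate-1 → -6, Gate-2 → -6; maximin = -6.
Column maxima: Land → 4, Sea → 6; minimax = 4.
-6 ≠ 4, so there is no saddle point; optimal play is mixed.
Let the inspector play Gate-1 with probability p. Expected payoff against Land: 4p + (-6)(1−p) = 10p − 6; against Sea: (-6)p + 6(1−p) = −12p + 6.
Setting these equal: 10p − 6 = −12p + 6 ⇒ 22p = 12 ⇒ p = 6/11, and the value is (10)·(6/11) − 6 = -6/11.
For the smuggler: with q = P(Land), equating Gate-1's and Gate-2's payoffs gives 10q − 6 = −12q + 6 ⇒ q = 6/11.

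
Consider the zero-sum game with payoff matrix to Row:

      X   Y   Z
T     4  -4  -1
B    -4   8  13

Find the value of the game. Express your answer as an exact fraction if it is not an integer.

4/5

Row minima: T → -4, B → -4; maximin = -4.
Column maxima: X → 4, Y → 8, Z → 13; minimax = 4.
-4 ≠ 4, so there is no saddle point; optimal play is mixed.
Z is strictly dominated by Y (it gives Row strictly more in every row), so Column never plays it.
On the remaining 2×2 (T, B vs X, Y):
Let Row play T with probability p. Expected payoff against X: 4p + (-4)(1−p) = 8p − 4; against Y: (-4)p + 8(1−p) = −12p + 8.
Setting these equal: 8p − 4 = −12p + 8 ⇒ 20p = 12 ⇒ p = 3/5, and the value is (8)·(3/5) − 4 = 4/5.
For Column: with q = P(X), equating T's and B's payoffs gives 8q − 4 = −12q + 8 ⇒ q = 3/5.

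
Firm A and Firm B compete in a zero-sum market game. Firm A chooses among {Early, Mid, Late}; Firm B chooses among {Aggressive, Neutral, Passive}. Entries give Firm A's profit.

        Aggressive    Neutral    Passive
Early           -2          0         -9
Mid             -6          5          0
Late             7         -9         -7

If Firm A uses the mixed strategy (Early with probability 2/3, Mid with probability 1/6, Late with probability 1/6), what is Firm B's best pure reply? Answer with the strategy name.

If Firm B plays Aggressive, Firm A's expected payoff is (2/3)·(-2) + (1/6)·(-6) + (1/6)·7 = -7/6.
If Firm B plays Neutral, Firm A's expected payoff is (2/3)·0 + (1/6)·5 + (1/6)·(-9) = -2/3.
If Firm B plays Passive, Firm A's expected payoff is (2/3)·(-9) + (1/6)·0 + (1/6)·(-7) = -43/6.
Firm B minimizes Firm A's payoff; the smallest is -43/6, so the best response is Passive.

Passive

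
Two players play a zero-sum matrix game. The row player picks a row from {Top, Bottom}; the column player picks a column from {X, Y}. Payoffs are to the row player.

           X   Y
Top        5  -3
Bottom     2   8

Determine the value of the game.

Row minima: Top → -3, Bottom → 2; maximin = 2.
Column maxima: X → 5, Y → 8; minimax = 5.
2 ≠ 5, so there is no saddle point; optimal play is mixed.
Let the row player play Top with probability p. Expected payoff against X: 5p + 2(1−p) = 3p + 2; against Y: (-3)p + 8(1−p) = −11p + 8.
Setting these equal: 3p + 2 = −11p + 8 ⇒ 14p = 6 ⇒ p = 3/7, and the value is (3)·(3/7) + 2 = 23/7.
For the column player: with q = P(X), equating Top's and Bottom's payoffs gives 8q − 3 = −6q + 8 ⇒ q = 11/14.

23/7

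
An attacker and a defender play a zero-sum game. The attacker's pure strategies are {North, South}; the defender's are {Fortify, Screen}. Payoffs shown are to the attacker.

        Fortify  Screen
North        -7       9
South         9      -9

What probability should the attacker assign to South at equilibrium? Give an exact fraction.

8/17

Row minima: North → -7, South → -9; maximin = -7.
Column maxima: Fortify → 9, Screen → 9; minimax = 9.
-7 ≠ 9, so there is no saddle point; optimal play is mixed.
Let the attacker play North with probability p. Expected payoff against Fortify: (-7)p + 9(1−p) = −16p + 9; against Screen: 9p + (-9)(1−p) = 18p − 9.
Setting these equal: −16p + 9 = 18p − 9 ⇒ −34p = -18 ⇒ p = 9/17, and the value is (-16)·(9/17) + 9 = 9/17.
For the defender: with q = P(Fortify), equating North's and South's payoffs gives −16q + 9 = 18q − 9 ⇒ q = 9/17.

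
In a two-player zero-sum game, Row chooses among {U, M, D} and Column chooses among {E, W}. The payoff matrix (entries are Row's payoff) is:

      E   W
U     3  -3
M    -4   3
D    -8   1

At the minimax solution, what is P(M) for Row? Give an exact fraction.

Row minima: U → -3, M → -4, D → -8; maximin = -3.
Column maxima: E → 3, W → 3; minimax = 3.
-3 ≠ 3, so there is no saddle point; optimal play is mixed.
D is strictly dominated by M, so Row never plays it.
On the remaining 2×2 (U, M vs E, W):
Let Row play U with probability p. Expected payoff against E: 3p + (-4)(1−p) = 7p − 4; against W: (-3)p + 3(1−p) = −6p + 3.
Setting these equal: 7p − 4 = −6p + 3 ⇒ 13p = 7 ⇒ p = 7/13, and the value is (7)·(7/13) − 4 = -3/13.
For Column: with q = P(E), equating U's and M's payoffs gives 6q − 3 = −7q + 3 ⇒ q = 6/13.

6/13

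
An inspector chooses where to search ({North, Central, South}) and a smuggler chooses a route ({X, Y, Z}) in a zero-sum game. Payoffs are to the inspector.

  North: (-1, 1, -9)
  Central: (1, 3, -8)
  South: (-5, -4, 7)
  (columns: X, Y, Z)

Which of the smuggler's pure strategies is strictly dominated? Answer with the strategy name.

X holds the inspector's payoff strictly below Y in every row: -1 < 1, 1 < 3, -5 < -4.
So Y is strictly dominated for the smuggler.

Y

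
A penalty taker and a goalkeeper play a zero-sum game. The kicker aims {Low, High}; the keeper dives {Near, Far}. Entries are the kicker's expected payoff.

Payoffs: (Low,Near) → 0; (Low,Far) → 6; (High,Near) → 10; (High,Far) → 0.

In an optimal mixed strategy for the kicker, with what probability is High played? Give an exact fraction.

Row minima: Low → 0, High → 0; maximin = 0.
Column maxima: Near → 10, Far → 6; minimax = 6.
0 ≠ 6, so there is no saddle point; optimal play is mixed.
Let the kicker play Low with probability p. Expected payoff against Near: 0p + 10(1−p) = −10p + 10; against Far: 6p + 0(1−p) = 6p.
Setting these equal: −10p + 10 = 6p ⇒ −16p = -10 ⇒ p = 5/8, and the value is (-10)·(5/8) + 10 = 15/4.
For the keeper: with q = P(Near), equating Low's and High's payoffs gives −6q + 6 = 10q ⇒ q = 3/8.

3/8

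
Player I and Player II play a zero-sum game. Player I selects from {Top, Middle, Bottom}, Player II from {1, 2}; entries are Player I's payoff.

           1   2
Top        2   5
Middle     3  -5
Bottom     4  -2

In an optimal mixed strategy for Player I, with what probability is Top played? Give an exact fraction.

2/3

Row minima: Top → 2, Middle → -5, Bottom → -2; maximin = 2.
Column maxima: 1 → 4, 2 → 5; minimax = 4.
2 ≠ 4, so there is no saddle point; optimal play is mixed.
Middle is strictly dominated by Bottom, so Player I never plays it.
On the remaining 2×2 (Top, Bottom vs 1, 2):
Let Player I play Top with probability p. Expected payoff against 1: 2p + 4(1−p) = −2p + 4; against 2: 5p + (-2)(1−p) = 7p − 2.
Setting these equal: −2p + 4 = 7p − 2 ⇒ −9p = -6 ⇒ p = 2/3, and the value is (-2)·(2/3) + 4 = 8/3.
For Player II: with q = P(1), equating Top's and Bottom's payoffs gives −3q + 5 = 6q − 2 ⇒ q = 7/9.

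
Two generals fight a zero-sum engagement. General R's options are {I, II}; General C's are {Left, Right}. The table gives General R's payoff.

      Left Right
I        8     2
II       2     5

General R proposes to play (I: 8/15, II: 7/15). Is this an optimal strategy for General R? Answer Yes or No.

No

Against Left this mix gives (8/15)·8 + (7/15)·2 = 26/5.
Against Right this mix gives (8/15)·2 + (7/15)·5 = 17/5.
General C will play Right, holding General R to 17/5. Shifting weight toward the row that does better against Right would raise this floor (the equalizing mix achieves 4 against both Right and Left), so the proposed strategy is not optimal.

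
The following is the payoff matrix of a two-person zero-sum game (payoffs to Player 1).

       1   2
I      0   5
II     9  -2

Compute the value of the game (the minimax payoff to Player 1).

Row minima: I → 0, II → -2; maximin = 0.
Column maxima: 1 → 9, 2 → 5; minimax = 5.
0 ≠ 5, so there is no saddle point; optimal play is mixed.
Let Player 1 play I with probability p. Expected payoff against 1: 0p + 9(1−p) = −9p + 9; against 2: 5p + (-2)(1−p) = 7p − 2.
Setting these equal: −9p + 9 = 7p − 2 ⇒ −16p = -11 ⇒ p = 11/16, and the value is (-9)·(11/16) + 9 = 45/16.
For Player 2: with q = P(1), equating I's and II's payoffs gives −5q + 5 = 11q − 2 ⇒ q = 7/16.

45/16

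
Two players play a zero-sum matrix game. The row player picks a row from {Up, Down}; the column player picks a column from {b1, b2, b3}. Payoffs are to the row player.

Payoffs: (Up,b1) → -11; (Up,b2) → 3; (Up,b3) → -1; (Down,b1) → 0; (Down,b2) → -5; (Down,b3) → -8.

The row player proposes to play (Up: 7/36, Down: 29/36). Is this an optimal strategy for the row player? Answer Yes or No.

Against b1 this mix gives (7/36)·(-11) + (29/36)·0 = -77/36.
Against b2 this mix gives (7/36)·3 + (29/36)·(-5) = -31/9.
Against b3 this mix gives (7/36)·(-1) + (29/36)·(-8) = -239/36.
The column player will play b3, holding the row player to -239/36. Shifting weight toward the row that does better against b3 would raise this floor (the equalizing mix achieves -44/9 against both b3 and b1), so the proposed strategy is not optimal.

No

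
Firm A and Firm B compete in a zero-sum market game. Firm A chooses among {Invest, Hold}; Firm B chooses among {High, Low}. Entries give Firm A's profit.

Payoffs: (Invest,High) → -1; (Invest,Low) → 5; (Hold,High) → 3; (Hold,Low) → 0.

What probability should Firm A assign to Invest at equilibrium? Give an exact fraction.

1/3

Row minima: Invest → -1, Hold → 0; maximin = 0.
Column maxima: High → 3, Low → 5; minimax = 3.
0 ≠ 3, so there is no saddle point; optimal play is mixed.
Let Firm A play Invest with probability p. Expected payoff against High: (-1)p + 3(1−p) = −4p + 3; against Low: 5p + 0(1−p) = 5p.
Setting these equal: −4p + 3 = 5p ⇒ −9p = -3 ⇒ p = 1/3, and the value is (-4)·(1/3) + 3 = 5/3.
For Firm B: with q = P(High), equating Invest's and Hold's payoffs gives −6q + 5 = 3q ⇒ q = 5/9.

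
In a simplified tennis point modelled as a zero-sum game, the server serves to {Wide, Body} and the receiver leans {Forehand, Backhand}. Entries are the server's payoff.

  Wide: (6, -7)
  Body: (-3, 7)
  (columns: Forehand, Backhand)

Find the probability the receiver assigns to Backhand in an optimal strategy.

9/23

Row minima: Wide → -7, Body → -3; maximin = -3.
Column maxima: Forehand → 6, Backhand → 7; minimax = 6.
-3 ≠ 6, so there is no saddle point; optimal play is mixed.
Let the server play Wide with probability p. Expected payoff against Forehand: 6p + (-3)(1−p) = 9p − 3; against Backhand: (-7)p + 7(1−p) = −14p + 7.
Setting these equal: 9p − 3 = −14p + 7 ⇒ 23p = 10 ⇒ p = 10/23, and the value is (9)·(10/23) − 3 = 21/23.
For the receiver: with q = P(Forehand), equating Wide's and Body's payoffs gives 13q − 7 = −10q + 7 ⇒ q = 14/23.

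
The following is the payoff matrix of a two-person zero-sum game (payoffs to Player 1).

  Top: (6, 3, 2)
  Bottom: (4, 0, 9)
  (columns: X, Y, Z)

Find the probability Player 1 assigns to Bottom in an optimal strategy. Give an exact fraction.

Row minima: Top → 2, Bottom → 0; maximin = 2.
Column maxima: X → 6, Y → 3, Z → 9; minimax = 3.
2 ≠ 3, so there is no saddle point; optimal play is mixed.
X is strictly dominated by Y (it gives Player 1 strictly more in every row), so Player 2 never plays it.
On the remaining 2×2 (Top, Bottom vs Y, Z):
Let Player 1 play Top with probability p. Expected payoff against Y: 3p + 0(1−p) = 3p; against Z: 2p + 9(1−p) = −7p + 9.
Setting these equal: 3p = −7p + 9 ⇒ 10p = 9 ⇒ p = 9/10, and the value is (3)·(9/10) = 27/10.
For Player 2: with q = P(Y), equating Top's and Bottom's payoffs gives q + 2 = −9q + 9 ⇒ q = 7/10.

1/10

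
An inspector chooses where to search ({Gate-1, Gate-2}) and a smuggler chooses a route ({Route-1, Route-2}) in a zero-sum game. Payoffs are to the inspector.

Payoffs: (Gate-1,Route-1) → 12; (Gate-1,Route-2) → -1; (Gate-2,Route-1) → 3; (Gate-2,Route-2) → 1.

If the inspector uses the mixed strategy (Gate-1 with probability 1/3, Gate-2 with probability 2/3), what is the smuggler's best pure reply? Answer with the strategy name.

Route-2

If the smuggler plays Route-1, the inspector's expected payoff is (1/3)·12 + (2/3)·3 = 6.
If the smuggler plays Route-2, the inspector's expected payoff is (1/3)·(-1) + (2/3)·1 = 1/3.
The smuggler minimizes the inspector's payoff; the smallest is 1/3, so the best response is Route-2.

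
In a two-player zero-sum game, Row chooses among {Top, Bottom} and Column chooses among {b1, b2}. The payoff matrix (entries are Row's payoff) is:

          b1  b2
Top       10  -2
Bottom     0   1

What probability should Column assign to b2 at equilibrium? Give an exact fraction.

10/13

Row minima: Top → -2, Bottom → 0; maximin = 0.
Column maxima: b1 → 10, b2 → 1; minimax = 1.
0 ≠ 1, so there is no saddle point; optimal play is mixed.
Let Row play Top with probability p. Expected payoff against b1: 10p + 0(1−p) = 10p; against b2: (-2)p + 1(1−p) = −3p + 1.
Setting these equal: 10p = −3p + 1 ⇒ 13p = 1 ⇒ p = 1/13, and the value is (10)·(1/13) = 10/13.
For Column: with q = P(b1), equating Top's and Bottom's payoffs gives 12q − 2 = −q + 1 ⇒ q = 3/13.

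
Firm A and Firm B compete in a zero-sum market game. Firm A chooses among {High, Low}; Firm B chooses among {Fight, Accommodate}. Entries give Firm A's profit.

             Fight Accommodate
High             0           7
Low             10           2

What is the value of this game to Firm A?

Row minima: High → 0, Low → 2; maximin = 2.
Column maxima: Fight → 10, Accommodate → 7; minimax = 7.
2 ≠ 7, so there is no saddle point; optimal play is mixed.
Let Firm A play High with probability p. Expected payoff against Fight: 0p + 10(1−p) = −10p + 10; against Accommodate: 7p + 2(1−p) = 5p + 2.
Setting these equal: −10p + 10 = 5p + 2 ⇒ −15p = -8 ⇒ p = 8/15, and the value is (-10)·(8/15) + 10 = 14/3.
For Firm B: with q = P(Fight), equating High's and Low's payoffs gives −7q + 7 = 8q + 2 ⇒ q = 1/3.

14/3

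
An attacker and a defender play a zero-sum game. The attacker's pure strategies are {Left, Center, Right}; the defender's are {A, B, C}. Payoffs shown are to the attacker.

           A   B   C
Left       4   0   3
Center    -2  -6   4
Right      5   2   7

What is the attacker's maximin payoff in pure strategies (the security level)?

2

Row minima: Left → 0, Center → -6, Right → 2.
The best of these is 2.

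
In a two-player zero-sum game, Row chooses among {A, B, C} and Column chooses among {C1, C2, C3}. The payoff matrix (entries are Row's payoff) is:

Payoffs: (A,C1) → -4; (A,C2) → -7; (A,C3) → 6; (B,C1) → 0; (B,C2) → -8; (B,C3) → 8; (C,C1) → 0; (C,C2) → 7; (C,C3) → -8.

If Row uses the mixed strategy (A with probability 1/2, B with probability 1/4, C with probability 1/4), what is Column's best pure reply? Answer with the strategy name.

If Column plays C1, Row's expected payoff is (1/2)·(-4) + (1/4)·0 + (1/4)·0 = -2.
If Column plays C2, Row's expected payoff is (1/2)·(-7) + (1/4)·(-8) + (1/4)·7 = -15/4.
If Column plays C3, Row's expected payoff is (1/2)·6 + (1/4)·8 + (1/4)·(-8) = 3.
Column minimizes Row's payoff; the smallest is -15/4, so the best response is C2.

C2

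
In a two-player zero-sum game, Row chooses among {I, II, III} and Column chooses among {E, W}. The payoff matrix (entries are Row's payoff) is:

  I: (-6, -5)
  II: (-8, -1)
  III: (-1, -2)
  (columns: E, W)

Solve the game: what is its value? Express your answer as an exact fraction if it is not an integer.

Row minima: I → -6, II → -8, III → -2; maximin = -2.
Column maxima: E → -1, W → -1; minimax = -1.
-2 ≠ -1, so there is no saddle point; optimal play is mixed.
I is strictly dominated by III, so Row never plays it.
On the remaining 2×2 (II, III vs E, W):
Let Row play II with probability p. Expected payoff against E: (-8)p + (-1)(1−p) = −7p − 1; against W: (-1)p + (-2)(1−p) = p − 2.
Setting these equal: −7p − 1 = p − 2 ⇒ −8p = -1 ⇒ p = 1/8, and the value is (-7)·(1/8) − 1 = -15/8.
For Column: with q = P(E), equating II's and III's payoffs gives −7q − 1 = q − 2 ⇒ q = 1/8.

-15/8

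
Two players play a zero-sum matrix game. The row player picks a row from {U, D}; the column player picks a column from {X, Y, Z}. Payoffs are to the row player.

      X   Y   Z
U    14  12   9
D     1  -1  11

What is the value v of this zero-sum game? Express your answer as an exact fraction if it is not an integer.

Row minima: U → 9, D → -1; maximin = 9.
Column maxima: X → 14, Y → 12, Z → 11; minimax = 11.
9 ≠ 11, so there is no saddle point; optimal play is mixed.
X is strictly dominated by Y (it gives the row player strictly more in every row), so the column player never plays it.
On the remaining 2×2 (U, D vs Y, Z):
Let the row player play U with probability p. Expected payoff against Y: 12p + (-1)(1−p) = 13p − 1; against Z: 9p + 11(1−p) = −2p + 11.
Setting these equal: 13p − 1 = −2p + 11 ⇒ 15p = 12 ⇒ p = 4/5, and the value is (13)·(4/5) − 1 = 47/5.
For the column player: with q = P(Y), equating U's and D's payoffs gives 3q + 9 = −12q + 11 ⇒ q = 2/15.

47/5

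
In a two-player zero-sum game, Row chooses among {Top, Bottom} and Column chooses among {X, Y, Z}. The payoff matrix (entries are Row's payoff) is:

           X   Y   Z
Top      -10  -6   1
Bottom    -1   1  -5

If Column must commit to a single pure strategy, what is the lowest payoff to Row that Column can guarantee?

Column maxima: X → -1, Y → 1, Z → 1.
The smallest of these is -1.

-1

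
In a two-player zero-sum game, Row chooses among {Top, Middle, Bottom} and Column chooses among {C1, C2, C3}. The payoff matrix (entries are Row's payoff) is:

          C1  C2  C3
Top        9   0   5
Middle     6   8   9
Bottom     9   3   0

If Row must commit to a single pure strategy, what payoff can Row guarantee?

Row minima: Top → 0, Middle → 6, Bottom → 0.
The best of these is 6.

6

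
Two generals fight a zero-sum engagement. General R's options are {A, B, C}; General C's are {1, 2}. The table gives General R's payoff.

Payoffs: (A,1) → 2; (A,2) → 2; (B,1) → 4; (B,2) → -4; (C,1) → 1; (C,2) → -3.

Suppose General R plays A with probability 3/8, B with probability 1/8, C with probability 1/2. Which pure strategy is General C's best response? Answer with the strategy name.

If General C plays 1, General R's expected payoff is (3/8)·2 + (1/8)·4 + (1/2)·1 = 7/4.
If General C plays 2, General R's expected payoff is (3/8)·2 + (1/8)·(-4) + (1/2)·(-3) = -5/4.
General C minimizes General R's payoff; the smallest is -5/4, so the best response is 2.

2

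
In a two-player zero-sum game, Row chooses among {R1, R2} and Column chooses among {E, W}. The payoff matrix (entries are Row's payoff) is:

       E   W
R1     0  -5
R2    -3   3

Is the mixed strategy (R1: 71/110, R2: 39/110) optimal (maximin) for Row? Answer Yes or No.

Against E this mix gives (71/110)·0 + (39/110)·(-3) = -117/110.
Against W this mix gives (71/110)·(-5) + (39/110)·3 = -119/55.
Column will play W, holding Row to -119/55. Shifting weight toward the row that does better against W would raise this floor (the equalizing mix achieves -15/11 against both W and E), so the proposed strategy is not optimal.

No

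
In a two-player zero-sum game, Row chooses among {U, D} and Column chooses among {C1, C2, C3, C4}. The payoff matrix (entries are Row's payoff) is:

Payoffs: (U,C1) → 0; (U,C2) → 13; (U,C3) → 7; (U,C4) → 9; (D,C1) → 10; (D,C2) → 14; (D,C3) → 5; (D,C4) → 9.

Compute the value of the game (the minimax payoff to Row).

35/6

Row minima: U → 0, D → 5; maximin = 5.
Column maxima: C1 → 10, C2 → 14, C3 → 7, C4 → 9; minimax = 7.
5 ≠ 7, so there is no saddle point; optimal play is mixed.
C2 is strictly dominated by C1 (it gives Row strictly more in every row), so Column never plays it.
C4 is strictly dominated by C3 (it gives Row strictly more in every row), so Column never plays it.
On the remaining 2×2 (U, D vs C1, C3):
Let Row play U with probability p. Expected payoff against C1: 0p + 10(1−p) = −10p + 10; against C3: 7p + 5(1−p) = 2p + 5.
Setting these equal: −10p + 10 = 2p + 5 ⇒ −12p = -5 ⇒ p = 5/12, and the value is (-10)·(5/12) + 10 = 35/6.
For Column: with q = P(C1), equating U's and D's payoffs gives −7q + 7 = 5q + 5 ⇒ q = 1/6.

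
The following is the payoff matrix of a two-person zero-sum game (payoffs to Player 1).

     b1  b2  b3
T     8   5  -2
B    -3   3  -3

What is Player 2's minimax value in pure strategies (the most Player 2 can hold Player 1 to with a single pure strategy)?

Column maxima: b1 → 8, b2 → 5, b3 → -2.
The smallest of these is -2.

-2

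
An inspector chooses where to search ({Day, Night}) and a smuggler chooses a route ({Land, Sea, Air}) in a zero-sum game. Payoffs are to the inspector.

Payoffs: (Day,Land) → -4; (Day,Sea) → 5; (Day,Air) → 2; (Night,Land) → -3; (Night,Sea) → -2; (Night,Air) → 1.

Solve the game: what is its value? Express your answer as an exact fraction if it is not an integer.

Row minima: Day → -4, Night → -3; maximin = -3.
Column maxima: Land → -3, Sea → 5, Air → 2; minimax = -3.
Since maximin = minimax = -3, there is a saddle point and the value is -3.

-3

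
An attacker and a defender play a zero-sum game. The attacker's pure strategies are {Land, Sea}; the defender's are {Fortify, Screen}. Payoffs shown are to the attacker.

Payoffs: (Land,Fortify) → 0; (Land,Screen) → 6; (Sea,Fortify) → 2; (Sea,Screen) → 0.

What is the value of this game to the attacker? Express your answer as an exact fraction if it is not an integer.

3/2

Row minima: Land → 0, Sea → 0; maximin = 0.
Column maxima: Fortify → 2, Screen → 6; minimax = 2.
0 ≠ 2, so there is no saddle point; optimal play is mixed.
Let the attacker play Land with probability p. Expected payoff against Fortify: 0p + 2(1−p) = −2p + 2; against Screen: 6p + 0(1−p) = 6p.
Setting these equal: −2p + 2 = 6p ⇒ −8p = -2 ⇒ p = 1/4, and the value is (-2)·(1/4) + 2 = 3/2.
For the defender: with q = P(Fortify), equating Land's and Sea's payoffs gives −6q + 6 = 2q ⇒ q = 3/4.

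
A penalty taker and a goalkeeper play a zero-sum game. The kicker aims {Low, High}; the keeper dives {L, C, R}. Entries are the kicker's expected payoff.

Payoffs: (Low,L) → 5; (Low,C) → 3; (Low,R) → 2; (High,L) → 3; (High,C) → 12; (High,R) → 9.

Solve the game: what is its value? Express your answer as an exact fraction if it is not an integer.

Row minima: Low → 2, High → 3; maximin = 3.
Column maxima: L → 5, C → 12, R → 9; minimax = 5.
3 ≠ 5, so there is no saddle point; optimal play is mixed.
C is strictly dominated by R (it gives the kicker strictly more in every row), so the keeper never plays it.
On the remaining 2×2 (Low, High vs L, R):
Let the kicker play Low with probability p. Expected payoff against L: 5p + 3(1−p) = 2p + 3; against R: 2p + 9(1−p) = −7p + 9.
Setting these equal: 2p + 3 = −7p + 9 ⇒ 9p = 6 ⇒ p = 2/3, and the value is (2)·(2/3) + 3 = 13/3.
For the keeper: with q = P(L), equating Low's and High's payoffs gives 3q + 2 = −6q + 9 ⇒ q = 7/9.

13/3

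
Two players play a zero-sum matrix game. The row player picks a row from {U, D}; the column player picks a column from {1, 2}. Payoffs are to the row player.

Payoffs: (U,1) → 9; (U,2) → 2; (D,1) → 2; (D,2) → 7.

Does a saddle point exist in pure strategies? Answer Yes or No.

Row minima: U → 2, D → 2; maximin = 2.
Column maxima: 1 → 9, 2 → 7; minimax = 7.
2 ≠ 7, so no pure-strategy equilibrium exists.

No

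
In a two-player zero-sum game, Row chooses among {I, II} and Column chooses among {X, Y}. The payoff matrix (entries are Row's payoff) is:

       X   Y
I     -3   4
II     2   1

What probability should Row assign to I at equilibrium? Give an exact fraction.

Row minima: I → -3, II → 1; maximin = 1.
Column maxima: X → 2, Y → 4; minimax = 2.
1 ≠ 2, so there is no saddle point; optimal play is mixed.
Let Row play I with probability p. Expected payoff against X: (-3)p + 2(1−p) = −5p + 2; against Y: 4p + 1(1−p) = 3p + 1.
Setting these equal: −5p + 2 = 3p + 1 ⇒ −8p = -1 ⇒ p = 1/8, and the value is (-5)·(1/8) + 2 = 11/8.
For Column: with q = P(X), equating I's and II's payoffs gives −7q + 4 = q + 1 ⇒ q = 3/8.

1/8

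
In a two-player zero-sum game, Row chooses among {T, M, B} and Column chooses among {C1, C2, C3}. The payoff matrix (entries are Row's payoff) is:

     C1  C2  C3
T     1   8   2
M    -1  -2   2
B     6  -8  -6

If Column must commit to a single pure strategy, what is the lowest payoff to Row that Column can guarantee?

2

Column maxima: C1 → 6, C2 → 8, C3 → 2.
The smallest of these is 2.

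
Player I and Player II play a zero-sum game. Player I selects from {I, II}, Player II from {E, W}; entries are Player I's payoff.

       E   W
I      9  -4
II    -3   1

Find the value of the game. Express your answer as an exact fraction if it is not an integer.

-3/17

Row minima: I → -4, II → -3; maximin = -3.
Column maxima: E → 9, W → 1; minimax = 1.
-3 ≠ 1, so there is no saddle point; optimal play is mixed.
Let Player I play I with probability p. Expected payoff against E: 9p + (-3)(1−p) = 12p − 3; against W: (-4)p + 1(1−p) = −5p + 1.
Setting these equal: 12p − 3 = −5p + 1 ⇒ 17p = 4 ⇒ p = 4/17, and the value is (12)·(4/17) − 3 = -3/17.
For Player II: with q = P(E), equating I's and II's payoffs gives 13q − 4 = −4q + 1 ⇒ q = 5/17.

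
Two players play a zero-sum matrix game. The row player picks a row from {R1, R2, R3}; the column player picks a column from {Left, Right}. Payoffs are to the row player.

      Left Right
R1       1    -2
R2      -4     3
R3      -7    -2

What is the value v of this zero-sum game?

-1/2

Row minima: R1 → -2, R2 → -4, R3 → -7; maximin = -2.
Column maxima: Left → 1, Right → 3; minimax = 1.
-2 ≠ 1, so there is no saddle point; optimal play is mixed.
R3 is strictly dominated by R2, so the row player never plays it.
On the remaining 2×2 (R1, R2 vs Left, Right):
Let the row player play R1 with probability p. Expected payoff against Left: 1p + (-4)(1−p) = 5p − 4; against Right: (-2)p + 3(1−p) = −5p + 3.
Setting these equal: 5p − 4 = −5p + 3 ⇒ 10p = 7 ⇒ p = 7/10, and the value is (5)·(7/10) − 4 = -1/2.
For the column player: with q = P(Left), equating R1's and R2's payoffs gives 3q − 2 = −7q + 3 ⇒ q = 1/2.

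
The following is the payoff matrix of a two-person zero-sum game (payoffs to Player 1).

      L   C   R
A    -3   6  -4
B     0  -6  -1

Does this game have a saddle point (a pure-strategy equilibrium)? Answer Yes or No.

Row minima: A → -4, B → -6; maximin = -4.
Column maxima: L → 0, C → 6, R → -1; minimax = -1.
-4 ≠ -1, so no pure-strategy equilibrium exists.

No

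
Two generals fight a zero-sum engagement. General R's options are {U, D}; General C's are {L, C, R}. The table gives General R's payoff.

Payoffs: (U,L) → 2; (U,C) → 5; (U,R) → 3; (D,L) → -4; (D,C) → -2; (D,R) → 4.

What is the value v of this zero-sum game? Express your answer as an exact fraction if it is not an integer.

2

Row minima: U → 2, D → -4; maximin = 2.
Column maxima: L → 2, C → 5, R → 4; minimax = 2.
Since maximin = minimax = 2, there is a saddle point and the value is 2.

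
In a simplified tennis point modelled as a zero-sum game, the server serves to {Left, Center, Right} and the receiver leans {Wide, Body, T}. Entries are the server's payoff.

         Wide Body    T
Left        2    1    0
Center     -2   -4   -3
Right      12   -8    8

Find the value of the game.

8/17

Row minima: Left → 0, Center → -4, Right → -8; maximin = 0.
Column maxima: Wide → 12, Body → 1, T → 8; minimax = 1.
0 ≠ 1, so there is no saddle point; optimal play is mixed.
Center is strictly dominated by Left, so the server never plays it.
Wide is strictly dominated by Body (it gives the server strictly more in every row), so the receiver never plays it.
On the remaining 2×2 (Left, Right vs Body, T):
Let the server play Left with probability p. Expected payoff against Body: 1p + (-8)(1−p) = 9p − 8; against T: 0p + 8(1−p) = −8p + 8.
Setting these equal: 9p − 8 = −8p + 8 ⇒ 17p = 16 ⇒ p = 16/17, and the value is (9)·(16/17) − 8 = 8/17.
For the receiver: with q = P(Body), equating Left's and Right's payoffs gives q = −16q + 8 ⇒ q = 8/17.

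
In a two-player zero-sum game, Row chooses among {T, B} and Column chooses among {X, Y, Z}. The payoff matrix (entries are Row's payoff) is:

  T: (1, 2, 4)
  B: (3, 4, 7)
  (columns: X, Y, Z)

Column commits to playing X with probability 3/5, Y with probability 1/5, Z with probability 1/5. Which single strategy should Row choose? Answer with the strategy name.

Expected payoff of T: (3/5)·1 + (1/5)·2 + (1/5)·4 = 9/5.
Expected payoff of B: (3/5)·3 + (1/5)·4 + (1/5)·7 = 4.
The largest is 4, so Row's best response is B.

B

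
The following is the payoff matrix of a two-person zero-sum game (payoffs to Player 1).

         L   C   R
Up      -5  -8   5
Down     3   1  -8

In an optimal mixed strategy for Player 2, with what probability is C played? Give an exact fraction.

13/22

Row minima: Up → -8, Down → -8; maximin = -8.
Column maxima: L → 3, C → 1, R → 5; minimax = 1.
-8 ≠ 1, so there is no saddle point; optimal play is mixed.
L is strictly dominated by C (it gives Player 1 strictly more in every row), so Player 2 never plays it.
On the remaining 2×2 (Up, Down vs C, R):
Let Player 1 play Up with probability p. Expected payoff against C: (-8)p + 1(1−p) = −9p + 1; against R: 5p + (-8)(1−p) = 13p − 8.
Setting these equal: −9p + 1 = 13p − 8 ⇒ −22p = -9 ⇒ p = 9/22, and the value is (-9)·(9/22) + 1 = -59/22.
For Player 2: with q = P(C), equating Up's and Down's payoffs gives −13q + 5 = 9q − 8 ⇒ q = 13/22.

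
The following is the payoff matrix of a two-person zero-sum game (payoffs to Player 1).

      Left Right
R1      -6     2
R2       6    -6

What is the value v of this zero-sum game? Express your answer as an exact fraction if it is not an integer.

Row minima: R1 → -6, R2 → -6; maximin = -6.
Column maxima: Left → 6, Right → 2; minimax = 2.
-6 ≠ 2, so there is no saddle point; optimal play is mixed.
Let Player 1 play R1 with probability p. Expected payoff against Left: (-6)p + 6(1−p) = −12p + 6; against Right: 2p + (-6)(1−p) = 8p − 6.
Setting these equal: −12p + 6 = 8p − 6 ⇒ −20p = -12 ⇒ p = 3/5, and the value is (-12)·(3/5) + 6 = -6/5.
For Player 2: with q = P(Left), equating R1's and R2's payoffs gives −8q + 2 = 12q − 6 ⇒ q = 2/5.

-6/5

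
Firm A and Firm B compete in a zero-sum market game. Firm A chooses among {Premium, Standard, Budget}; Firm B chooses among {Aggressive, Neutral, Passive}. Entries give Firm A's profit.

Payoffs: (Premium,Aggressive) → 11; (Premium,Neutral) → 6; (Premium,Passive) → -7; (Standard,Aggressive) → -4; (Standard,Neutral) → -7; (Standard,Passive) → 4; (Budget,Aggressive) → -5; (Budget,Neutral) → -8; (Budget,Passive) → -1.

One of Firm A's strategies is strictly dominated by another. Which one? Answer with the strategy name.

Budget

Standard gives a strictly higher payoff than Budget against every column: -4 > -5, -7 > -8, 4 > -1.
So Budget is strictly dominated and Firm A never plays it.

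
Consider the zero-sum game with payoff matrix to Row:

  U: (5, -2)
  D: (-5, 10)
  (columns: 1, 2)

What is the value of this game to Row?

20/11

Row minima: U → -2, D → -5; maximin = -2.
Column maxima: 1 → 5, 2 → 10; minimax = 5.
-2 ≠ 5, so there is no saddle point; optimal play is mixed.
Let Row play U with probability p. Expected payoff against 1: 5p + (-5)(1−p) = 10p − 5; against 2: (-2)p + 10(1−p) = −12p + 10.
Setting these equal: 10p − 5 = −12p + 10 ⇒ 22p = 15 ⇒ p = 15/22, and the value is (10)·(15/22) − 5 = 20/11.
For Column: with q = P(1), equating U's and D's payoffs gives 7q − 2 = −15q + 10 ⇒ q = 6/11.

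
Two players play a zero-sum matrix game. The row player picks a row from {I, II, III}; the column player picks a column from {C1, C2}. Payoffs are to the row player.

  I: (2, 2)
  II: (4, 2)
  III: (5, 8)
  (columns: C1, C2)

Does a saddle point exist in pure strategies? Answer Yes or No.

Row minima: I → 2, II → 2, III → 5; maximin = 5.
Column maxima: C1 → 5, C2 → 8; minimax = 5.
maximin = minimax = 5, so a saddle point exists.

Yes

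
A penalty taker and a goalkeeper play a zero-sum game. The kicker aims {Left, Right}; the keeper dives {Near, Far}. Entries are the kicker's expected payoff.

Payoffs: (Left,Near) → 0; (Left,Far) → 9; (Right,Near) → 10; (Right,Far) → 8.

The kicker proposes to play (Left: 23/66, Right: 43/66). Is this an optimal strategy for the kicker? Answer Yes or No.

No

Against Near this mix gives (23/66)·0 + (43/66)·10 = 215/33.
Against Far this mix gives (23/66)·9 + (43/66)·8 = 551/66.
The keeper will play Near, holding the kicker to 215/33. Shifting weight toward the row that does better against Near would raise this floor (the equalizing mix achieves 90/11 against both Near and Far), so the proposed strategy is not optimal.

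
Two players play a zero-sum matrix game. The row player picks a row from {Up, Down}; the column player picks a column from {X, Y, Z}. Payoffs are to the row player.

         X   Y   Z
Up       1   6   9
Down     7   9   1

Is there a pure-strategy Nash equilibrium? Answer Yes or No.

No

Row minima: Up → 1, Down → 1; maximin = 1.
Column maxima: X → 7, Y → 9, Z → 9; minimax = 7.
1 ≠ 7, so no pure-strategy equilibrium exists.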